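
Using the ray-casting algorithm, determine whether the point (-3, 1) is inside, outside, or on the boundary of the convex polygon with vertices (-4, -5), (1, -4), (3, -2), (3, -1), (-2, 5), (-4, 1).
The point (-3, 1) lies strictly inside the polygon

Cast a horizontal ray to the right from the query point and count how many polygon edges it crosses (each edge strictly once or zero times, handled with the usual half-open convention). 
Parity of crossings → odd ⇒ inside.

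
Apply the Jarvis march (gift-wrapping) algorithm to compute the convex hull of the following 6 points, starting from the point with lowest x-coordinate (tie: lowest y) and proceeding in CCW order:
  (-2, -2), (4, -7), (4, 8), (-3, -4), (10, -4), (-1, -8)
Hull (CCW) = [(-3, -4), (-1, -8), (4, -7), (10, -4), (4, 8), (-2, -2)]

Jarvis march: at each step, from the current hull vertex p, select the next vertex q as the point such that every other point lies strictly to the left of (or on) the directed line p → q. (Equivalently: for every other point r, the cross product (q − p) × (r − p) ≥ 0.)
Starting point (lowest x, tie lowest y): (-3, -4). Wrap until returning to start. Resulting hull: (-3, -4), (-1, -8), (4, -7), (10, -4), (4, 8), (-2, -2).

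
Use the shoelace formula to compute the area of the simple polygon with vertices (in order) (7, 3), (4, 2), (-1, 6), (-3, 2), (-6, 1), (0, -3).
Area = 46

Shoelace formula: Area = (1/2) |Σ_i (x_i · y_{i+1} − x_{i+1} · y_i)| (indices mod n). Compute each cross term:
  (7)(2) − (4)(3) = 2
  (4)(6) − (-1)(2) = 26
  (-1)(2) − (-3)(6) = 16
  (-3)(1) − (-6)(2) = 9
  (-6)(-3) − (0)(1) = 18
  (0)(3) − (7)(-3) = 21
Sum = 92, so (signed) Area = 92/2 = 46, |Area| = 46.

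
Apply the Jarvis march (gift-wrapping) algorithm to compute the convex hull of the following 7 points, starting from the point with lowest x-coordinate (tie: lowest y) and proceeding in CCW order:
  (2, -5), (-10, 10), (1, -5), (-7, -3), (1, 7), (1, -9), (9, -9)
Hull (CCW) = [(-10, 10), (-7, -3), (1, -9), (9, -9), (1, 7)]

Jarvis march: at each step, from the current hull vertex p, select the next vertex q as the point such that every other point lies strictly to the left of (or on) the directed line p → q. (Equivalently: for every other point r, the cross product (q − p) × (r − p) ≥ 0.)
Starting point (lowest x, tie lowest y): (-10, 10). Wrap until returning to start. Resulting hull: (-10, 10), (-7, -3), (1, -9), (9, -9), (1, 7).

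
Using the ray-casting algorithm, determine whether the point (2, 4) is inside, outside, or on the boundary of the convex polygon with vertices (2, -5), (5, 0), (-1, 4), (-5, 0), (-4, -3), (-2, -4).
The point (2, 4) lies strictly outside the polygon

Cast a horizontal ray to the right from the query point and count how many polygon edges it crosses (each edge strictly once or zero times, handled with the usual half-open convention). 
Parity of crossings → even ⇒ outside.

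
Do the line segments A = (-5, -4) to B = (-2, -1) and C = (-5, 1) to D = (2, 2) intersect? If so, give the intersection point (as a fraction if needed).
No (intersection of containing lines falls outside at least one segment)

Parametrize and solve: t = 35/18, s = 5/6. At least one of these is outside [0, 1], so the segments do not intersect.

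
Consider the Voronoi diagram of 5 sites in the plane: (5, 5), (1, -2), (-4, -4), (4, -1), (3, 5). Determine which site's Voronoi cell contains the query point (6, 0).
Nearest site = (4, -1)

The Voronoi cell of site s contains exactly those query points closer to s than to any other site. Compute squared distances from q = (6, 0) to each site:
  (4 − 6)² + (-1 − 0)² = 5
  (5 − 6)² + (5 − 0)² = 26
  (1 − 6)² + (-2 − 0)² = 29
  (3 − 6)² + (5 − 0)² = 34
  (-4 − 6)² + (-4 − 0)² = 116
Minimum is attained by (4, -1), so q lies in its Voronoi cell.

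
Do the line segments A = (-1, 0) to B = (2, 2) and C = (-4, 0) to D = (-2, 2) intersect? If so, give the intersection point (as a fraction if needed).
No (intersection of containing lines falls outside at least one segment)

Parametrize and solve: t = -3, s = -3. At least one of these is outside [0, 1], so the segments do not intersect.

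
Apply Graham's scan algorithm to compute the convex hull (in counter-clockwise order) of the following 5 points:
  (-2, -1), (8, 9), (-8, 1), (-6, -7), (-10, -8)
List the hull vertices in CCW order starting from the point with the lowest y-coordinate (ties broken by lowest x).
Hull (CCW) = [(-10, -8), (-6, -7), (8, 9), (-8, 1)]

Graham scan procedure:
  1. Find the pivot p₀ = point with lowest y (tie → lowest x): (-10, -8).
  2. Sort the remaining points by polar angle around p₀.
  3. Walk through sorted points, maintaining a stack; pop the top while the last three entries make a non-left turn (cross product ≤ 0).
  4. Final stack is the convex hull in CCW order: (-10, -8), (-6, -7), (8, 9), (-8, 1).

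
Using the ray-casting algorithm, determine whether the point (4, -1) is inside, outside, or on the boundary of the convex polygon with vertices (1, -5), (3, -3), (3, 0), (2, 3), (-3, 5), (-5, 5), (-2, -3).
The point (4, -1) lies strictly outside the polygon

Cast a horizontal ray to the right from the query point and count how many polygon edges it crosses (each edge strictly once or zero times, handled with the usual half-open convention). 
Parity of crossings → even ⇒ outside.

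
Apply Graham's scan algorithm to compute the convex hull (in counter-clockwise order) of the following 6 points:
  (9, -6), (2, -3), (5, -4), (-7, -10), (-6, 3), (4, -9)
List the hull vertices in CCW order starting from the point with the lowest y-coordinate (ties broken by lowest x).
Hull (CCW) = [(-7, -10), (4, -9), (9, -6), (-6, 3)]

Graham scan procedure:
  1. Find the pivot p₀ = point with lowest y (tie → lowest x): (-7, -10).
  2. Sort the remaining points by polar angle around p₀.
  3. Walk through sorted points, maintaining a stack; pop the top while the last three entries make a non-left turn (cross product ≤ 0).
  4. Final stack is the convex hull in CCW order: (-7, -10), (4, -9), (9, -6), (-6, 3).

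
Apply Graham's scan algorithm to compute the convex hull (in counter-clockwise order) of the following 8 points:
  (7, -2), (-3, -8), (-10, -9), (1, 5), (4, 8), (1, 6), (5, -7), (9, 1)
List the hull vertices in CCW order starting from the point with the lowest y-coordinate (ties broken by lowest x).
Hull (CCW) = [(-10, -9), (5, -7), (9, 1), (4, 8), (1, 6)]

Graham scan procedure:
  1. Find the pivot p₀ = point with lowest y (tie → lowest x): (-10, -9).
  2. Sort the remaining points by polar angle around p₀.
  3. Walk through sorted points, maintaining a stack; pop the top while the last three entries make a non-left turn (cross product ≤ 0).
  4. Final stack is the convex hull in CCW order: (-10, -9), (5, -7), (9, 1), (4, 8), (1, 6).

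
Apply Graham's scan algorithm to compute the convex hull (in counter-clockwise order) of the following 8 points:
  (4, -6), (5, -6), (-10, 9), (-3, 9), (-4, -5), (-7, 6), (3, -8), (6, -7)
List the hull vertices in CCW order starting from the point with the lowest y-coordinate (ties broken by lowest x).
Hull (CCW) = [(3, -8), (6, -7), (-3, 9), (-10, 9), (-4, -5)]

Graham scan procedure:
  1. Find the pivot p₀ = point with lowest y (tie → lowest x): (3, -8).
  2. Sort the remaining points by polar angle around p₀.
  3. Walk through sorted points, maintaining a stack; pop the top while the last three entries make a non-left turn (cross product ≤ 0).
  4. Final stack is the convex hull in CCW order: (3, -8), (6, -7), (-3, 9), (-10, 9), (-4, -5).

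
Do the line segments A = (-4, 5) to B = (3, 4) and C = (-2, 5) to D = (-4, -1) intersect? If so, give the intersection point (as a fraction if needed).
Yes; intersection at (-23/11, 52/11) (t = 3/11 on AB, s = 1/22 on CD)

Parametrize AB as A + t(B − A) = (-4 + 7 t, 5 + -1 t) and CD as C + s(D − C) = (-2 + -2 s, 5 + -6 s). Solve the linear system for (t, s). Determinant = 44 ≠ 0, so a unique intersection of the containing lines exists. Solution: t = 3/11, s = 1/22 — both in [0, 1], so the segments cross. Intersection point: (-23/11, 52/11).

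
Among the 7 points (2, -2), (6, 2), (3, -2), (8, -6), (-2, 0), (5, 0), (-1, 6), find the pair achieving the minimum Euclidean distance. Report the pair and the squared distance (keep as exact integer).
Pair = ((2, -2), (3, -2)); squared distance = 1

Compute all C(7, 2) = 21 pairwise squared distances (x_i − x_j)² + (y_i − y_j)². The minimum is 1, attained by the pair ((2, -2), (3, -2)).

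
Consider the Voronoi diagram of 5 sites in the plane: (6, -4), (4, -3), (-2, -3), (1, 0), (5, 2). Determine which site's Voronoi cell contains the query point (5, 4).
Nearest site = (5, 2)

The Voronoi cell of site s contains exactly those query points closer to s than to any other site. Compute squared distances from q = (5, 4) to each site:
  (5 − 5)² + (2 − 4)² = 4
  (1 − 5)² + (0 − 4)² = 32
  (4 − 5)² + (-3 − 4)² = 50
  (6 − 5)² + (-4 − 4)² = 65
  (-2 − 5)² + (-3 − 4)² = 98
Minimum is attained by (5, 2), so q lies in its Voronoi cell.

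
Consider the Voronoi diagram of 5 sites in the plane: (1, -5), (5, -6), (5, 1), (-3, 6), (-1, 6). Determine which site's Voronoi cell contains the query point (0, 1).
Nearest site = (5, 1)

The Voronoi cell of site s contains exactly those query points closer to s than to any other site. Compute squared distances from q = (0, 1) to each site:
  (5 − 0)² + (1 − 1)² = 25
  (-1 − 0)² + (6 − 1)² = 26
  (-3 − 0)² + (6 − 1)² = 34
  (1 − 0)² + (-5 − 1)² = 37
  (5 − 0)² + (-6 − 1)² = 74
Minimum is attained by (5, 1), so q lies in its Voronoi cell.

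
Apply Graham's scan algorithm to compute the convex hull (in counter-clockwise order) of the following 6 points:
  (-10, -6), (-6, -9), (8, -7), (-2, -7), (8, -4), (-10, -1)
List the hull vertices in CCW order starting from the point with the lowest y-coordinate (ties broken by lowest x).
Hull (CCW) = [(-6, -9), (8, -7), (8, -4), (-10, -1), (-10, -6)]

Graham scan procedure:
  1. Find the pivot p₀ = point with lowest y (tie → lowest x): (-6, -9).
  2. Sort the remaining points by polar angle around p₀.
  3. Walk through sorted points, maintaining a stack; pop the top while the last three entries make a non-left turn (cross product ≤ 0).
  4. Final stack is the convex hull in CCW order: (-6, -9), (8, -7), (8, -4), (-10, -1), (-10, -6).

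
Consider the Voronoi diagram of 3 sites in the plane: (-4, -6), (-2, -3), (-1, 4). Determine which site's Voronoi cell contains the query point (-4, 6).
Nearest site = (-1, 4)

The Voronoi cell of site s contains exactly those query points closer to s than to any other site. Compute squared distances from q = (-4, 6) to each site:
  (-1 − -4)² + (4 − 6)² = 13
  (-2 − -4)² + (-3 − 6)² = 85
  (-4 − -4)² + (-6 − 6)² = 144
Minimum is attained by (-1, 4), so q lies in its Voronoi cell.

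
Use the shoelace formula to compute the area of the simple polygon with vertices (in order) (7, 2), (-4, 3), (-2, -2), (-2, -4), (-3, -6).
Area = 83/2

Shoelace formula: Area = (1/2) |Σ_i (x_i · y_{i+1} − x_{i+1} · y_i)| (indices mod n). Compute each cross term:
  (7)(3) − (-4)(2) = 29
  (-4)(-2) − (-2)(3) = 14
  (-2)(-4) − (-2)(-2) = 4
  (-2)(-6) − (-3)(-4) = 0
  (-3)(2) − (7)(-6) = 36
Sum = 83, so (signed) Area = 83/2 = 83/2, |Area| = 83/2.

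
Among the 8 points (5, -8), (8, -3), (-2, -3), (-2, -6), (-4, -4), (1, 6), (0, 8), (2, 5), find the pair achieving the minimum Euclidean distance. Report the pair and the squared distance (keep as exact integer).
Pair = ((1, 6), (2, 5)); squared distance = 2

Compute all C(8, 2) = 28 pairwise squared distances (x_i − x_j)² + (y_i − y_j)². The minimum is 2, attained by the pair ((1, 6), (2, 5)).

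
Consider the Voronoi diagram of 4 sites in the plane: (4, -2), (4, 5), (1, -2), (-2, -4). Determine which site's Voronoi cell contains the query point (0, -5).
Nearest site = (-2, -4)

The Voronoi cell of site s contains exactly those query points closer to s than to any other site. Compute squared distances from q = (0, -5) to each site:
  (-2 − 0)² + (-4 − -5)² = 5
  (1 − 0)² + (-2 − -5)² = 10
  (4 − 0)² + (-2 − -5)² = 25
  (4 − 0)² + (5 − -5)² = 116
Minimum is attained by (-2, -4), so q lies in its Voronoi cell.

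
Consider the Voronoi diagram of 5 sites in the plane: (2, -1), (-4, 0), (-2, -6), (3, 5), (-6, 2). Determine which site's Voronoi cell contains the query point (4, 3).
Nearest site = (3, 5)

The Voronoi cell of site s contains exactly those query points closer to s than to any other site. Compute squared distances from q = (4, 3) to each site:
  (3 − 4)² + (5 − 3)² = 5
  (2 − 4)² + (-1 − 3)² = 20
  (-4 − 4)² + (0 − 3)² = 73
  (-6 − 4)² + (2 − 3)² = 101
  (-2 − 4)² + (-6 − 3)² = 117
Minimum is attained by (3, 5), so q lies in its Voronoi cell.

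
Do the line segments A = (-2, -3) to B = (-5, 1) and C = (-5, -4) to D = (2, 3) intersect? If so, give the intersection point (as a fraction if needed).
Yes; intersection at (-20/7, -13/7) (t = 2/7 on AB, s = 15/49 on CD)

Parametrize AB as A + t(B − A) = (-2 + -3 t, -3 + 4 t) and CD as C + s(D − C) = (-5 + 7 s, -4 + 7 s). Solve the linear system for (t, s). Determinant = 49 ≠ 0, so a unique intersection of the containing lines exists. Solution: t = 2/7, s = 15/49 — both in [0, 1], so the segments cross. Intersection point: (-20/7, -13/7).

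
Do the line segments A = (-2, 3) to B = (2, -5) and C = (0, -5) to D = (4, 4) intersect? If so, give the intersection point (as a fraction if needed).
Yes; intersection at (16/17, -49/17) (t = 25/34 on AB, s = 4/17 on CD)

Parametrize AB as A + t(B − A) = (-2 + 4 t, 3 + -8 t) and CD as C + s(D − C) = (0 + 4 s, -5 + 9 s). Solve the linear system for (t, s). Determinant = -68 ≠ 0, so a unique intersection of the containing lines exists. Solution: t = 25/34, s = 4/17 — both in [0, 1], so the segments cross. Intersection point: (16/17, -49/17).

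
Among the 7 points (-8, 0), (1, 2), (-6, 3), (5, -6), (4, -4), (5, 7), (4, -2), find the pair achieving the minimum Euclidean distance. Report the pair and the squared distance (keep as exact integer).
Pair = ((4, -4), (4, -2)); squared distance = 4

Compute all C(7, 2) = 21 pairwise squared distances (x_i − x_j)² + (y_i − y_j)². The minimum is 4, attained by the pair ((4, -4), (4, -2)).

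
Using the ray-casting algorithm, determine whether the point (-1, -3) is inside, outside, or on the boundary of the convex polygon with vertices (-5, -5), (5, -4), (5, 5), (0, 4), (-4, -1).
The point (-1, -3) lies strictly inside the polygon

Cast a horizontal ray to the right from the query point and count how many polygon edges it crosses (each edge strictly once or zero times, handled with the usual half-open convention). 
Parity of crossings → odd ⇒ inside.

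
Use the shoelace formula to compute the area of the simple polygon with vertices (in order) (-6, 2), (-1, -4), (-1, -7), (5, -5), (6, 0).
Area = 111/2

Shoelace formula: Area = (1/2) |Σ_i (x_i · y_{i+1} − x_{i+1} · y_i)| (indices mod n). Compute each cross term:
  (-6)(-4) − (-1)(2) = 26
  (-1)(-7) − (-1)(-4) = 3
  (-1)(-5) − (5)(-7) = 40
  (5)(0) − (6)(-5) = 30
  (6)(2) − (-6)(0) = 12
Sum = 111, so (signed) Area = 111/2 = 111/2, |Area| = 111/2.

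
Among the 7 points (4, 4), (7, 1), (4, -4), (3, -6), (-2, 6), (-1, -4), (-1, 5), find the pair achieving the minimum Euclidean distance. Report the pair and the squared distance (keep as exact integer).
Pair = ((-2, 6), (-1, 5)); squared distance = 2

Compute all C(7, 2) = 21 pairwise squared distances (x_i − x_j)² + (y_i − y_j)². The minimum is 2, attained by the pair ((-2, 6), (-1, 5)).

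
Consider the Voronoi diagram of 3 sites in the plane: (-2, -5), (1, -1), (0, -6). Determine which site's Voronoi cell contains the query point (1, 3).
Nearest site = (1, -1)

The Voronoi cell of site s contains exactly those query points closer to s than to any other site. Compute squared distances from q = (1, 3) to each site:
  (1 − 1)² + (-1 − 3)² = 16
  (-2 − 1)² + (-5 − 3)² = 73
  (0 − 1)² + (-6 − 3)² = 82
Minimum is attained by (1, -1), so q lies in its Voronoi cell.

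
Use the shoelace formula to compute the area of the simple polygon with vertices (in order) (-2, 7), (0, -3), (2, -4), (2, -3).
Area = 11

Shoelace formula: Area = (1/2) |Σ_i (x_i · y_{i+1} − x_{i+1} · y_i)| (indices mod n). Compute each cross term:
  (-2)(-3) − (0)(7) = 6
  (0)(-4) − (2)(-3) = 6
  (2)(-3) − (2)(-4) = 2
  (2)(7) − (-2)(-3) = 8
Sum = 22, so (signed) Area = 22/2 = 11, |Area| = 11.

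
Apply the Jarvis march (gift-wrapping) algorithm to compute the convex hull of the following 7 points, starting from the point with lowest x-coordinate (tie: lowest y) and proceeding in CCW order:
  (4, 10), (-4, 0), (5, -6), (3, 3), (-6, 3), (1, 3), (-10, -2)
Hull (CCW) = [(-10, -2), (5, -6), (4, 10), (-6, 3)]

Jarvis march: at each step, from the current hull vertex p, select the next vertex q as the point such that every other point lies strictly to the left of (or on) the directed line p → q. (Equivalently: for every other point r, the cross product (q − p) × (r − p) ≥ 0.)
Starting point (lowest x, tie lowest y): (-10, -2). Wrap until returning to start. Resulting hull: (-10, -2), (5, -6), (4, 10), (-6, 3).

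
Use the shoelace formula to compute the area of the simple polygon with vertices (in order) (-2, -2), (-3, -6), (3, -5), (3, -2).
Area = 19

Shoelace formula: Area = (1/2) |Σ_i (x_i · y_{i+1} − x_{i+1} · y_i)| (indices mod n). Compute each cross term:
  (-2)(-6) − (-3)(-2) = 6
  (-3)(-5) − (3)(-6) = 33
  (3)(-2) − (3)(-5) = 9
  (3)(-2) − (-2)(-2) = -10
Sum = 38, so (signed) Area = 38/2 = 19, |Area| = 19.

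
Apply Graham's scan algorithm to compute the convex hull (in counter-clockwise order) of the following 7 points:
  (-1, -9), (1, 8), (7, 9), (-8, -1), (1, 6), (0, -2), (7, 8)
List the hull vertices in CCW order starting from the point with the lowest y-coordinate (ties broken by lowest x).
Hull (CCW) = [(-1, -9), (7, 8), (7, 9), (1, 8), (-8, -1)]

Graham scan procedure:
  1. Find the pivot p₀ = point with lowest y (tie → lowest x): (-1, -9).
  2. Sort the remaining points by polar angle around p₀.
  3. Walk through sorted points, maintaining a stack; pop the top while the last three entries make a non-left turn (cross product ≤ 0).
  4. Final stack is the convex hull in CCW order: (-1, -9), (7, 8), (7, 9), (1, 8), (-8, -1).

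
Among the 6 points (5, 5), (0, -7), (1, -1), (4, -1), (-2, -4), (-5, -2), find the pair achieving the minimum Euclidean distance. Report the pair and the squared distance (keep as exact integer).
Pair = ((1, -1), (4, -1)); squared distance = 9

Compute all C(6, 2) = 15 pairwise squared distances (x_i − x_j)² + (y_i − y_j)². The minimum is 9, attained by the pair ((1, -1), (4, -1)).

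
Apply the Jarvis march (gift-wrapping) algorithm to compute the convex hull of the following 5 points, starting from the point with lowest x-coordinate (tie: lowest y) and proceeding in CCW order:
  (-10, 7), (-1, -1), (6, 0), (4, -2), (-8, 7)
Hull (CCW) = [(-10, 7), (-1, -1), (4, -2), (6, 0), (-8, 7)]

Jarvis march: at each step, from the current hull vertex p, select the next vertex q as the point such that every other point lies strictly to the left of (or on) the directed line p → q. (Equivalently: for every other point r, the cross product (q − p) × (r − p) ≥ 0.)
Starting point (lowest x, tie lowest y): (-10, 7). Wrap until returning to start. Resulting hull: (-10, 7), (-1, -1), (4, -2), (6, 0), (-8, 7).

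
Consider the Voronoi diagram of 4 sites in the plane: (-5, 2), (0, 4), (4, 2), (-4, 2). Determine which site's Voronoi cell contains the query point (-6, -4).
Nearest site = (-5, 2)

The Voronoi cell of site s contains exactly those query points closer to s than to any other site. Compute squared distances from q = (-6, -4) to each site:
  (-5 − -6)² + (2 − -4)² = 37
  (-4 − -6)² + (2 − -4)² = 40
  (0 − -6)² + (4 − -4)² = 100
  (4 − -6)² + (2 − -4)² = 136
Minimum is attained by (-5, 2), so q lies in its Voronoi cell.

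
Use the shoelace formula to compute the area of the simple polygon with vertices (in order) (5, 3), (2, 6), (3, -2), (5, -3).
Area = 33/2

Shoelace formula: Area = (1/2) |Σ_i (x_i · y_{i+1} − x_{i+1} · y_i)| (indices mod n). Compute each cross term:
  (5)(6) − (2)(3) = 24
  (2)(-2) − (3)(6) = -22
  (3)(-3) − (5)(-2) = 1
  (5)(3) − (5)(-3) = 30
Sum = 33, so (signed) Area = 33/2 = 33/2, |Area| = 33/2.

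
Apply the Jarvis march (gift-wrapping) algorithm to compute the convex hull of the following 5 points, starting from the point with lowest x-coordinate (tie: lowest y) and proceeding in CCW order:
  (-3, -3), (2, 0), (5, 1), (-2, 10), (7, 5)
Hull (CCW) = [(-3, -3), (5, 1), (7, 5), (-2, 10)]

Jarvis march: at each step, from the current hull vertex p, select the next vertex q as the point such that every other point lies strictly to the left of (or on) the directed line p → q. (Equivalently: for every other point r, the cross product (q − p) × (r − p) ≥ 0.)
Starting point (lowest x, tie lowest y): (-3, -3). Wrap until returning to start. Resulting hull: (-3, -3), (5, 1), (7, 5), (-2, 10).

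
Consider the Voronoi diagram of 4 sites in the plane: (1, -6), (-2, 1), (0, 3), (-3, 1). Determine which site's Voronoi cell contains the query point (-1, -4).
Nearest site = (1, -6)

The Voronoi cell of site s contains exactly those query points closer to s than to any other site. Compute squared distances from q = (-1, -4) to each site:
  (1 − -1)² + (-6 − -4)² = 8
  (-2 − -1)² + (1 − -4)² = 26
  (-3 − -1)² + (1 − -4)² = 29
  (0 − -1)² + (3 − -4)² = 50
Minimum is attained by (1, -6), so q lies in its Voronoi cell.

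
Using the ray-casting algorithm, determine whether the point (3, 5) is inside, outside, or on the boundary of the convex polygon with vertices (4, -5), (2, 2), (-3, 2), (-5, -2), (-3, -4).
The point (3, 5) lies strictly outside the polygon

Cast a horizontal ray to the right from the query point and count how many polygon edges it crosses (each edge strictly once or zero times, handled with the usual half-open convention). 
Parity of crossings → even ⇒ outside.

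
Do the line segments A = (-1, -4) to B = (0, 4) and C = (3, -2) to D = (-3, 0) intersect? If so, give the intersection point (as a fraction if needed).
Yes; intersection at (-3/5, -4/5) (t = 2/5 on AB, s = 3/5 on CD)

Parametrize AB as A + t(B − A) = (-1 + 1 t, -4 + 8 t) and CD as C + s(D − C) = (3 + -6 s, -2 + 2 s). Solve the linear system for (t, s). Determinant = -50 ≠ 0, so a unique intersection of the containing lines exists. Solution: t = 2/5, s = 3/5 — both in [0, 1], so the segments cross. Intersection point: (-3/5, -4/5).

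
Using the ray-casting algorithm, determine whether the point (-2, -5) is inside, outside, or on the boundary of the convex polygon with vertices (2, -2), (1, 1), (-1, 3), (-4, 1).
The point (-2, -5) lies strictly outside the polygon

Cast a horizontal ray to the right from the query point and count how many polygon edges it crosses (each edge strictly once or zero times, handled with the usual half-open convention). 
Parity of crossings → even ⇒ outside.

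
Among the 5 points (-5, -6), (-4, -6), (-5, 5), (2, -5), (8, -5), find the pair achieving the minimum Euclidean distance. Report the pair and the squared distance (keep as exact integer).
Pair = ((-5, -6), (-4, -6)); squared distance = 1

Compute all C(5, 2) = 10 pairwise squared distances (x_i − x_j)² + (y_i − y_j)². The minimum is 1, attained by the pair ((-5, -6), (-4, -6)).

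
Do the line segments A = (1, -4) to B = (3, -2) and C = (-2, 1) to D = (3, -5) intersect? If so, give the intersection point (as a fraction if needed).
Yes; intersection at (18/11, -37/11) (t = 7/22 on AB, s = 8/11 on CD)

Parametrize AB as A + t(B − A) = (1 + 2 t, -4 + 2 t) and CD as C + s(D − C) = (-2 + 5 s, 1 + -6 s). Solve the linear system for (t, s). Determinant = 22 ≠ 0, so a unique intersection of the containing lines exists. Solution: t = 7/22, s = 8/11 — both in [0, 1], so the segments cross. Intersection point: (18/11, -37/11).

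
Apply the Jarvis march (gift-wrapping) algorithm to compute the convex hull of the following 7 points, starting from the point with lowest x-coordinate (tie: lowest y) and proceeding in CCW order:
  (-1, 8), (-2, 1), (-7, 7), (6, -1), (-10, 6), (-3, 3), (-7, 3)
Hull (CCW) = [(-10, 6), (-7, 3), (-2, 1), (6, -1), (-1, 8), (-7, 7)]

Jarvis march: at each step, from the current hull vertex p, select the next vertex q as the point such that every other point lies strictly to the left of (or on) the directed line p → q. (Equivalently: for every other point r, the cross product (q − p) × (r − p) ≥ 0.)
Starting point (lowest x, tie lowest y): (-10, 6). Wrap until returning to start. Resulting hull: (-10, 6), (-7, 3), (-2, 1), (6, -1), (-1, 8), (-7, 7).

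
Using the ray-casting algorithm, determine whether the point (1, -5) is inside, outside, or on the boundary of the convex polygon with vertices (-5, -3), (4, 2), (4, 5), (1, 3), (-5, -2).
The point (1, -5) lies strictly outside the polygon

Cast a horizontal ray to the right from the query point and count how many polygon edges it crosses (each edge strictly once or zero times, handled with the usual half-open convention). 
Parity of crossings → even ⇒ outside.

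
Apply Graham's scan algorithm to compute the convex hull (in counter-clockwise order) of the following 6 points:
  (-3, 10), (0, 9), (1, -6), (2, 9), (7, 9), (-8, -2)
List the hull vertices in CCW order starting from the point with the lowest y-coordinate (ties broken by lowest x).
Hull (CCW) = [(1, -6), (7, 9), (-3, 10), (-8, -2)]

Graham scan procedure:
  1. Find the pivot p₀ = point with lowest y (tie → lowest x): (1, -6).
  2. Sort the remaining points by polar angle around p₀.
  3. Walk through sorted points, maintaining a stack; pop the top while the last three entries make a non-left turn (cross product ≤ 0).
  4. Final stack is the convex hull in CCW order: (1, -6), (7, 9), (-3, 10), (-8, -2).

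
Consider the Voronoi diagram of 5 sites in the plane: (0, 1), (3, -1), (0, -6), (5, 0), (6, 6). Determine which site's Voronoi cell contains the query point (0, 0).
Nearest site = (0, 1)

The Voronoi cell of site s contains exactly those query points closer to s than to any other site. Compute squared distances from q = (0, 0) to each site:
  (0 − 0)² + (1 − 0)² = 1
  (3 − 0)² + (-1 − 0)² = 10
  (5 − 0)² + (0 − 0)² = 25
  (0 − 0)² + (-6 − 0)² = 36
  (6 − 0)² + (6 − 0)² = 72
Minimum is attained by (0, 1), so q lies in its Voronoi cell.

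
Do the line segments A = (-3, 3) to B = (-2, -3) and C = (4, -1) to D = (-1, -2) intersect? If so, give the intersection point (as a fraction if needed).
No (intersection of containing lines falls outside at least one segment)

Parametrize and solve: t = 27/31, s = 38/31. At least one of these is outside [0, 1], so the segments do not intersect.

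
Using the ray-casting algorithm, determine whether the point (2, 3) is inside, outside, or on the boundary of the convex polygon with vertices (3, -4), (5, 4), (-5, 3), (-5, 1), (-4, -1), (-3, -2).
The point (2, 3) lies strictly inside the polygon

Cast a horizontal ray to the right from the query point and count how many polygon edges it crosses (each edge strictly once or zero times, handled with the usual half-open convention). 
Parity of crossings → odd ⇒ inside.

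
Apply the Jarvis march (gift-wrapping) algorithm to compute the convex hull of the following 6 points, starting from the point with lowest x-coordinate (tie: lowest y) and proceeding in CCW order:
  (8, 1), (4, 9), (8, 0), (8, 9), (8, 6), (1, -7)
Hull (CCW) = [(1, -7), (8, 0), (8, 9), (4, 9)]

Jarvis march: at each step, from the current hull vertex p, select the next vertex q as the point such that every other point lies strictly to the left of (or on) the directed line p → q. (Equivalently: for every other point r, the cross product (q − p) × (r − p) ≥ 0.)
Starting point (lowest x, tie lowest y): (1, -7). Wrap until returning to start. Resulting hull: (1, -7), (8, 0), (8, 9), (4, 9).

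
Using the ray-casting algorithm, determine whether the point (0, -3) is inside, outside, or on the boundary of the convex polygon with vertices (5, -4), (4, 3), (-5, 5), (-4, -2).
The point (0, -3) lies strictly outside the polygon

Cast a horizontal ray to the right from the query point and count how many polygon edges it crosses (each edge strictly once or zero times, handled with the usual half-open convention). 
Parity of crossings → even ⇒ outside.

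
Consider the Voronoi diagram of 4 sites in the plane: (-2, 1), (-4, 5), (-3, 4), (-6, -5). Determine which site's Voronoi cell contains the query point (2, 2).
Nearest site = (-2, 1)

The Voronoi cell of site s contains exactly those query points closer to s than to any other site. Compute squared distances from q = (2, 2) to each site:
  (-2 − 2)² + (1 − 2)² = 17
  (-3 − 2)² + (4 − 2)² = 29
  (-4 − 2)² + (5 − 2)² = 45
  (-6 − 2)² + (-5 − 2)² = 113
Minimum is attained by (-2, 1), so q lies in its Voronoi cell.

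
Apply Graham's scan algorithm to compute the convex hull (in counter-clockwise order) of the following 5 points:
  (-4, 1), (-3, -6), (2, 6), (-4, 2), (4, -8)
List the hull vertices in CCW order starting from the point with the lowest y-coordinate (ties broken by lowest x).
Hull (CCW) = [(4, -8), (2, 6), (-4, 2), (-4, 1), (-3, -6)]

Graham scan procedure:
  1. Find the pivot p₀ = point with lowest y (tie → lowest x): (4, -8).
  2. Sort the remaining points by polar angle around p₀.
  3. Walk through sorted points, maintaining a stack; pop the top while the last three entries make a non-left turn (cross product ≤ 0).
  4. Final stack is the convex hull in CCW order: (4, -8), (2, 6), (-4, 2), (-4, 1), (-3, -6).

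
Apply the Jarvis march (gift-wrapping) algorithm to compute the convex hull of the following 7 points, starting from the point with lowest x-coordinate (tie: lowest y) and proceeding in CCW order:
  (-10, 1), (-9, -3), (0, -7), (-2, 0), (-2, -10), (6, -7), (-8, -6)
Hull (CCW) = [(-10, 1), (-9, -3), (-8, -6), (-2, -10), (6, -7), (-2, 0)]

Jarvis march: at each step, from the current hull vertex p, select the next vertex q as the point such that every other point lies strictly to the left of (or on) the directed line p → q. (Equivalently: for every other point r, the cross product (q − p) × (r − p) ≥ 0.)
Starting point (lowest x, tie lowest y): (-10, 1). Wrap until returning to start. Resulting hull: (-10, 1), (-9, -3), (-8, -6), (-2, -10), (6, -7), (-2, 0).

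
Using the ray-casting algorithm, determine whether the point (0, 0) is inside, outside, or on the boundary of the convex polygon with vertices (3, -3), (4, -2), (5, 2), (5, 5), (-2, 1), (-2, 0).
The point (0, 0) lies strictly inside the polygon

Cast a horizontal ray to the right from the query point and count how many polygon edges it crosses (each edge strictly once or zero times, handled with the usual half-open convention). 
Parity of crossings → odd ⇒ inside.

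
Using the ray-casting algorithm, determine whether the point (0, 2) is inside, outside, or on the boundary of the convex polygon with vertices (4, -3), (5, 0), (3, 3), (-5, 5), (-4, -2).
The point (0, 2) lies strictly inside the polygon

Cast a horizontal ray to the right from the query point and count how many polygon edges it crosses (each edge strictly once or zero times, handled with the usual half-open convention). 
Parity of crossings → odd ⇒ inside.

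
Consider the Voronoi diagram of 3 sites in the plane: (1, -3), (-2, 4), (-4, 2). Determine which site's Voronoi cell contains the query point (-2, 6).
Nearest site = (-2, 4)

The Voronoi cell of site s contains exactly those query points closer to s than to any other site. Compute squared distances from q = (-2, 6) to each site:
  (-2 − -2)² + (4 − 6)² = 4
  (-4 − -2)² + (2 − 6)² = 20
  (1 − -2)² + (-3 − 6)² = 90
Minimum is attained by (-2, 4), so q lies in its Voronoi cell.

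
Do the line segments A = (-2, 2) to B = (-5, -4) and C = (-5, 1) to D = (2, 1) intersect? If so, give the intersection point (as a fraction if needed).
Yes; intersection at (-5/2, 1) (t = 1/6 on AB, s = 5/14 on CD)

Parametrize AB as A + t(B − A) = (-2 + -3 t, 2 + -6 t) and CD as C + s(D − C) = (-5 + 7 s, 1 + 0 s). Solve the linear system for (t, s). Determinant = -42 ≠ 0, so a unique intersection of the containing lines exists. Solution: t = 1/6, s = 5/14 — both in [0, 1], so the segments cross. Intersection point: (-5/2, 1).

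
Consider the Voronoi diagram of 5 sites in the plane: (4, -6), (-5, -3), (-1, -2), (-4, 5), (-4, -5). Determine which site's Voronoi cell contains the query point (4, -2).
Nearest site = (4, -6)

The Voronoi cell of site s contains exactly those query points closer to s than to any other site. Compute squared distances from q = (4, -2) to each site:
  (4 − 4)² + (-6 − -2)² = 16
  (-1 − 4)² + (-2 − -2)² = 25
  (-4 − 4)² + (-5 − -2)² = 73
  (-5 − 4)² + (-3 − -2)² = 82
  (-4 − 4)² + (5 − -2)² = 113
Minimum is attained by (4, -6), so q lies in its Voronoi cell.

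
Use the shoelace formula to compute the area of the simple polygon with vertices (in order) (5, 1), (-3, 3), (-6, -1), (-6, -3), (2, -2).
Area = 81/2

Shoelace formula: Area = (1/2) |Σ_i (x_i · y_{i+1} − x_{i+1} · y_i)| (indices mod n). Compute each cross term:
  (5)(3) − (-3)(1) = 18
  (-3)(-1) − (-6)(3) = 21
  (-6)(-3) − (-6)(-1) = 12
  (-6)(-2) − (2)(-3) = 18
  (2)(1) − (5)(-2) = 12
Sum = 81, so (signed) Area = 81/2 = 81/2, |Area| = 81/2.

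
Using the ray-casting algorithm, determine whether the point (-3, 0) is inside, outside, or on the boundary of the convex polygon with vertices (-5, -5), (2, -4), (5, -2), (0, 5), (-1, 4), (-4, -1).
The point (-3, 0) lies strictly inside the polygon

Cast a horizontal ray to the right from the query point and count how many polygon edges it crosses (each edge strictly once or zero times, handled with the usual half-open convention). 
Parity of crossings → odd ⇒ inside.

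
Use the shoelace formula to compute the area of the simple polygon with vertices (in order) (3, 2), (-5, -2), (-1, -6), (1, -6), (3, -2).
Area = 36

Shoelace formula: Area = (1/2) |Σ_i (x_i · y_{i+1} − x_{i+1} · y_i)| (indices mod n). Compute each cross term:
  (3)(-2) − (-5)(2) = 4
  (-5)(-6) − (-1)(-2) = 28
  (-1)(-6) − (1)(-6) = 12
  (1)(-2) − (3)(-6) = 16
  (3)(2) − (3)(-2) = 12
Sum = 72, so (signed) Area = 72/2 = 36, |Area| = 36.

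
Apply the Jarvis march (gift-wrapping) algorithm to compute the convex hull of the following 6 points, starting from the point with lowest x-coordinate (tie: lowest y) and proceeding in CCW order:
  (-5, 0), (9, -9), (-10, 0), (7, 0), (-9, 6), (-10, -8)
Hull (CCW) = [(-10, -8), (9, -9), (7, 0), (-9, 6), (-10, 0)]

Jarvis march: at each step, from the current hull vertex p, select the next vertex q as the point such that every other point lies strictly to the left of (or on) the directed line p → q. (Equivalently: for every other point r, the cross product (q − p) × (r − p) ≥ 0.)
Starting point (lowest x, tie lowest y): (-10, -8). Wrap until returning to start. Resulting hull: (-10, -8), (9, -9), (7, 0), (-9, 6), (-10, 0).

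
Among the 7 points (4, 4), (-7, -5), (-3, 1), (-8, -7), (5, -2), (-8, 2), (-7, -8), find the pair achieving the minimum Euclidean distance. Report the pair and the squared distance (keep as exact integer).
Pair = ((-8, -7), (-7, -8)); squared distance = 2

Compute all C(7, 2) = 21 pairwise squared distances (x_i − x_j)² + (y_i − y_j)². The minimum is 2, attained by the pair ((-8, -7), (-7, -8)).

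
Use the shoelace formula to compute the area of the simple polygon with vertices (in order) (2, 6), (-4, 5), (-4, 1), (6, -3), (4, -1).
Area = 44

Shoelace formula: Area = (1/2) |Σ_i (x_i · y_{i+1} − x_{i+1} · y_i)| (indices mod n). Compute each cross term:
  (2)(5) − (-4)(6) = 34
  (-4)(1) − (-4)(5) = 16
  (-4)(-3) − (6)(1) = 6
  (6)(-1) − (4)(-3) = 6
  (4)(6) − (2)(-1) = 26
Sum = 88, so (signed) Area = 88/2 = 44, |Area| = 44.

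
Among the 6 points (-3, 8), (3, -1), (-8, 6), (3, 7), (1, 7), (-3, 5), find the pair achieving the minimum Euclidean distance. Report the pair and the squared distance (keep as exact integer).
Pair = ((3, 7), (1, 7)); squared distance = 4

Compute all C(6, 2) = 15 pairwise squared distances (x_i − x_j)² + (y_i − y_j)². The minimum is 4, attained by the pair ((3, 7), (1, 7)).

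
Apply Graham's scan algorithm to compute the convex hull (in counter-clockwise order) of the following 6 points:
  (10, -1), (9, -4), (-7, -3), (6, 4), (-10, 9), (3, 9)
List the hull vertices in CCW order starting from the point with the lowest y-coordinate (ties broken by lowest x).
Hull (CCW) = [(9, -4), (10, -1), (3, 9), (-10, 9), (-7, -3)]

Graham scan procedure:
  1. Find the pivot p₀ = point with lowest y (tie → lowest x): (9, -4).
  2. Sort the remaining points by polar angle around p₀.
  3. Walk through sorted points, maintaining a stack; pop the top while the last three entries make a non-left turn (cross product ≤ 0).
  4. Final stack is the convex hull in CCW order: (9, -4), (10, -1), (3, 9), (-10, 9), (-7, -3).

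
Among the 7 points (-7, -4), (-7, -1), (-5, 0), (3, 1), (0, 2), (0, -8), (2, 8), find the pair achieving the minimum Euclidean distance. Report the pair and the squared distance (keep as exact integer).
Pair = ((-7, -1), (-5, 0)); squared distance = 5

Compute all C(7, 2) = 21 pairwise squared distances (x_i − x_j)² + (y_i − y_j)². The minimum is 5, attained by the pair ((-7, -1), (-5, 0)).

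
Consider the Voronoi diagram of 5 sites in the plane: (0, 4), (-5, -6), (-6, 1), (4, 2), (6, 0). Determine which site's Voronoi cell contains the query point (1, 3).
Nearest site = (0, 4)

The Voronoi cell of site s contains exactly those query points closer to s than to any other site. Compute squared distances from q = (1, 3) to each site:
  (0 − 1)² + (4 − 3)² = 2
  (4 − 1)² + (2 − 3)² = 10
  (6 − 1)² + (0 − 3)² = 34
  (-6 − 1)² + (1 − 3)² = 53
  (-5 − 1)² + (-6 − 3)² = 117
Minimum is attained by (0, 4), so q lies in its Voronoi cell.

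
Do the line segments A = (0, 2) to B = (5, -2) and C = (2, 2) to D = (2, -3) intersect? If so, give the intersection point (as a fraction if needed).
Yes; intersection at (2, 2/5) (t = 2/5 on AB, s = 8/25 on CD)

Parametrize AB as A + t(B − A) = (0 + 5 t, 2 + -4 t) and CD as C + s(D − C) = (2 + 0 s, 2 + -5 s). Solve the linear system for (t, s). Determinant = 25 ≠ 0, so a unique intersection of the containing lines exists. Solution: t = 2/5, s = 8/25 — both in [0, 1], so the segments cross. Intersection point: (2, 2/5).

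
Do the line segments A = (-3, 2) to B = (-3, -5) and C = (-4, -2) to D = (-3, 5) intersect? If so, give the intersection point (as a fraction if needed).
No (intersection of containing lines falls outside at least one segment)

Parametrize and solve: t = -3/7, s = 1. At least one of these is outside [0, 1], so the segments do not intersect.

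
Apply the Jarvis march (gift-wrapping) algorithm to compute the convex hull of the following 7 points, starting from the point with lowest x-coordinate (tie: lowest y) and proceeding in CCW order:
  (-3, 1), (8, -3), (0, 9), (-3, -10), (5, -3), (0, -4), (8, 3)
Hull (CCW) = [(-3, -10), (8, -3), (8, 3), (0, 9), (-3, 1)]

Jarvis march: at each step, from the current hull vertex p, select the next vertex q as the point such that every other point lies strictly to the left of (or on) the directed line p → q. (Equivalently: for every other point r, the cross product (q − p) × (r − p) ≥ 0.)
Starting point (lowest x, tie lowest y): (-3, -10). Wrap until returning to start. Resulting hull: (-3, -10), (8, -3), (8, 3), (0, 9), (-3, 1).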